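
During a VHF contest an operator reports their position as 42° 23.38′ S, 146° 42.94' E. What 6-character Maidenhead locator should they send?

QE37io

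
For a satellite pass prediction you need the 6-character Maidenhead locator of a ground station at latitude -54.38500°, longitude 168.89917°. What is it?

RD45ko

Add 180° to longitude and 90° to latitude: 348.8992, 35.6150.
Field (20°×10°, letters A–R): 348.8992/20 → 17 → R, 35.6150/10 → 3 → D; chars RD.
Square (2°×1°, digits 0–9): 8.8992/2 → 4, 5.6150/1 → 5; chars 45.
Subsquare (5′×2.5′, letters a–x): 0.8992/0.0833333 → 10 → k, 0.6150/0.0416667 → 14 → o; chars ko.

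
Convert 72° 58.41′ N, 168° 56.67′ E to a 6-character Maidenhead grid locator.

RQ42lx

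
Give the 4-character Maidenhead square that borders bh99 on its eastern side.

CH09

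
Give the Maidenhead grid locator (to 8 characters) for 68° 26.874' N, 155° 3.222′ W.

Add 180° to longitude and 90° to latitude: 24.94630, 158.44790.
Field (20°×10°, letters A–R): 24.94630/20 → 1 → B, 158.44790/10 → 15 → P; chars BP.
Square (2°×1°, digits 0–9): 4.94630/2 → 2, 8.44790/1 → 8; chars 28.
Subsquare (5′×2.5′, letters a–x): 0.94630/0.0833333 → 11 → l, 0.44790/0.0416667 → 10 → k; chars lk.
Extended square (30″×15″, digits 0–9): 0.02963/0.00833333 → 3, 0.03123/0.00416667 → 7; chars 37.

BP28lk37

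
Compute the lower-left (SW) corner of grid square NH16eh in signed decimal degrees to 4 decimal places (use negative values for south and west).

-13.7083, 82.3333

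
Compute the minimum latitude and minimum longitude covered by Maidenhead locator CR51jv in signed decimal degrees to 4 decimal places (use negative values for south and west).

81.8750, -129.2500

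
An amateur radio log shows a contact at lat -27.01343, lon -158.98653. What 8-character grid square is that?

Shift to the Maidenhead origin (180°W, 90°S): lon 21.01347, lat 62.98657.
Field (20°×10°, letters A–R): 21.01347/20 → 1 → B, 62.98657/10 → 6 → G; chars BG.
Square (2°×1°, digits 0–9): 1.01347/2 → 0, 2.98657/1 → 2; chars 02.
Subsquare (5′×2.5′, letters a–x): 1.01347/0.0833333 → 12 → m, 0.98657/0.0416667 → 23 → x; chars mx.
Extended square (30″×15″, digits 0–9): 0.01347/0.00833333 → 1, 0.02824/0.00416667 → 6; chars 16.

BG02mx16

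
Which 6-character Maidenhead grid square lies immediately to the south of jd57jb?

JD57ja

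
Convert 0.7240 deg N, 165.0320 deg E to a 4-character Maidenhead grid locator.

RJ20

Offset from 180°W / 90°S: lon 345.03°, lat 90.72°.
Field: lon ⌊345.03/20⌋ = 17 → R; lat ⌊90.72/10⌋ = 9 → J.
Square: lon ⌊5.03/2⌋ = 2; lat ⌊0.72/1⌋ = 0.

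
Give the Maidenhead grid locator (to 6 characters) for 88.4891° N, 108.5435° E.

OR48gl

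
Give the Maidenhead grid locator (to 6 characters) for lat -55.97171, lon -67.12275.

FD64ka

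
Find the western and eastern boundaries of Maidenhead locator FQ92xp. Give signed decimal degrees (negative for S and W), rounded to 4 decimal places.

Field F=5, Q=16: +5·20° lon, +16·10° lat → SW at lon -80°, lat 70°.
Square 9, 2: +9·2° lon, +2·1° lat → SW at lon -62°, lat 72°.
Subsquare x=23, p=15: +23·0.0833333° lon, +15·0.0416667° lat → SW at lon -60.0833°, lat 72.625°.
Cell spans 0.0833333° lon × 0.0416667° lat.
west -60.0833, east -60.0000.

-60.0833, -60.0000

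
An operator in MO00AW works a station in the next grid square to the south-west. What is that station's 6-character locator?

LO90xv

Longitude subsquare a = 0; −1 → -1, wraps to 23 = x, carry into square.
Longitude square 0; −1 → -1, wraps to 9, carry into field.
Longitude field M = 12; −1 → 11 = L.
Latitude subsquare w = 22; −1 → 21 = v.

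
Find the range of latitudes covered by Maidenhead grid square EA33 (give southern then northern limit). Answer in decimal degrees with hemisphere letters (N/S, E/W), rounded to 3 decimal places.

87.000° S, 86.000° S

Field E=4, A=0: +4·20° lon, +0·10° lat → SW at lon -100°, lat -90°.
Square 3, 3: +3·2° lon, +3·1° lat → SW at lon -94°, lat -87°.
Cell spans 2° lon × 1° lat.
south 87.000° S, north 86.000° S.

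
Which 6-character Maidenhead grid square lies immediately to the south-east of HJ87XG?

HJ97af

Longitude subsquare x = 23; +1 → 24, wraps to 0 = a, carry into square.
Longitude square 8; +1 → 9.
Latitude subsquare g = 6; −1 → 5 = f.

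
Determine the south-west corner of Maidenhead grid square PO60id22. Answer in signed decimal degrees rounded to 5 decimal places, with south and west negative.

Field P=15, O=14: +15·20° lon, +14·10° lat → SW at lon 120°, lat 50°.
Square 6, 0: +6·2° lon, +0·1° lat → SW at lon 132°, lat 50°.
Subsquare i=8, d=3: +8·0.0833333° lon, +3·0.0416667° lat → SW at lon 132.667°, lat 50.125°.
Extended square 2, 2: +2·0.00833333° lon, +2·0.00416667° lat → SW at lon 132.683°, lat 50.1333°.
latitude 50.13333, longitude 132.68333.

50.13333, 132.68333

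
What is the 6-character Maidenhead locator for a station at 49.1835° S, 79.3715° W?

Offset from 180°W / 90°S: lon 100.6285°, lat 40.8165°.
Field: lon ⌊100.6285/20⌋ = 5 → F; lat ⌊40.8165/10⌋ = 4 → E.
Square: lon ⌊0.6285/2⌋ = 0; lat ⌊0.8165/1⌋ = 0.
Subsquare: lon ⌊0.6285/0.0833333⌋ = 7 → h; lat ⌊0.8165/0.0416667⌋ = 19 → t.

FE00ht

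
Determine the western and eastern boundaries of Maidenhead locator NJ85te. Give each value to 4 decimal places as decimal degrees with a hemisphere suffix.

Field N=13, J=9: +13·20° lon, +9·10° lat → SW at lon 80°, lat 0°.
Square 8, 5: +8·2° lon, +5·1° lat → SW at lon 96°, lat 5°.
Subsquare t=19, e=4: +19·0.0833333° lon, +4·0.0416667° lat → SW at lon 97.5833°, lat 5.16667°.
Cell spans 0.0833333° lon × 0.0416667° lat.
west 97.5833° E, east 97.6667° E.

97.5833° E, 97.6667° E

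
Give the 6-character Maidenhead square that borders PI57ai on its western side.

Longitude subsquare a = 0; −1 → -1, wraps to 23 = x, carry into square.
Longitude square 5; −1 → 4.
The latitude characters are unchanged.

PI47xi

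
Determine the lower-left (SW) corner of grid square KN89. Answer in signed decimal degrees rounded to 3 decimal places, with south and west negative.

Field K=10, N=13: +10·20° lon, +13·10° lat → SW at lon 20°, lat 40°.
Square 8, 9: +8·2° lon, +9·1° lat → SW at lon 36°, lat 49°.
latitude 49.000, longitude 36.000.

49.000, 36.000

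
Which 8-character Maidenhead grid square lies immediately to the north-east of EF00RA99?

EF00sb00

Longitude extended square 9; +1 → 10, wraps to 0, carry into subsquare.
Longitude subsquare r = 17; +1 → 18 = s.
Latitude extended square 9; +1 → 10, wraps to 0, carry into subsquare.
Latitude subsquare a = 0; +1 → 1 = b.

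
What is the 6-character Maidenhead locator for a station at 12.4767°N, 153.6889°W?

BK32dl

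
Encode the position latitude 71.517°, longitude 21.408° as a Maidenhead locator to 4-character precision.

Offset from 180°W / 90°S: lon 201.41°, lat 161.52°.
Field: lon ⌊201.41/20⌋ = 10 → K; lat ⌊161.52/10⌋ = 16 → Q.
Square: lon ⌊1.41/2⌋ = 0; lat ⌊1.52/1⌋ = 1.

KQ01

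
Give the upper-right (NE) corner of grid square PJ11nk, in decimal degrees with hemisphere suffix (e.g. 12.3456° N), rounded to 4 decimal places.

1.4583° N, 123.1667° E

Field P=15, J=9: +15·20° lon, +9·10° lat → SW at lon 120°, lat 0°.
Square 1, 1: +1·2° lon, +1·1° lat → SW at lon 122°, lat 1°.
Subsquare n=13, k=10: +13·0.0833333° lon, +10·0.0416667° lat → SW at lon 123.083°, lat 1.41667°.
Cell spans 0.0833333° lon × 0.0416667° lat. NE corner is SW corner plus one full cell.
latitude 1.4583° N, longitude 123.1667° E.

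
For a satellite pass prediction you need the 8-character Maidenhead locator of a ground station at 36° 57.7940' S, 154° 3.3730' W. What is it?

Shift to the Maidenhead origin (180°W, 90°S): lon 25.94378, lat 53.03677.
Field (20°×10°, letters A–R): 25.94378/20 → 1 → B, 53.03677/10 → 5 → F; chars BF.
Square (2°×1°, digits 0–9): 5.94378/2 → 2, 3.03677/1 → 3; chars 23.
Subsquare (5′×2.5′, letters a–x): 1.94378/0.0833333 → 23 → x, 0.03677/0.0416667 → 0 → a; chars xa.
Extended square (30″×15″, digits 0–9): 0.02712/0.00833333 → 3, 0.03677/0.00416667 → 8; chars 38.

BF23xa38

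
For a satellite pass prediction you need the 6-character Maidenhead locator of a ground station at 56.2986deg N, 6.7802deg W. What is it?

IO66oh

Offset from 180°W / 90°S: lon 173.2198°, lat 146.2986°.
Field: 173.2198/20 → 8 → I, 146.2986/10 → 14 → O; chars IO.
Square: 13.2198/2 → 6, 6.2986/1 → 6; chars 66.
Subsquare: 1.2198/0.0833333 → 14 → o, 0.2986/0.0416667 → 7 → h; chars oh.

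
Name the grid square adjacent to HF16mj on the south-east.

HF16ni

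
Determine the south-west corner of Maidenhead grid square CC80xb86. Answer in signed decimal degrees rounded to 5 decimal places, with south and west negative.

-69.93333, -122.01667

Field C=2, C=2: +2·20° lon, +2·10° lat → SW at lon -140°, lat -70°.
Square 8, 0: +8·2° lon, +0·1° lat → SW at lon -124°, lat -70°.
Subsquare x=23, b=1: +23·0.0833333° lon, +1·0.0416667° lat → SW at lon -122.083°, lat -69.9583°.
Extended square 8, 6: +8·0.00833333° lon, +6·0.00416667° lat → SW at lon -122.017°, lat -69.9333°.
latitude -69.93333, longitude -122.01667.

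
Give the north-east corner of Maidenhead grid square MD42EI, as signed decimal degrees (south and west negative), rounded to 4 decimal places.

-57.6250, 68.4167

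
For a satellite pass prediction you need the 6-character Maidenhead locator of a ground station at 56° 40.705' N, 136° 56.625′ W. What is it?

Add 180° to longitude and 90° to latitude: 43.0563, 146.6784.
Field: lon ⌊43.0563/20⌋ = 2 → C; lat ⌊146.6784/10⌋ = 14 → O.
Square: lon ⌊3.0563/2⌋ = 1; lat ⌊6.6784/1⌋ = 6.
Subsquare: lon ⌊1.0563/0.0833333⌋ = 12 → m; lat ⌊0.6784/0.0416667⌋ = 16 → q.

CO16mq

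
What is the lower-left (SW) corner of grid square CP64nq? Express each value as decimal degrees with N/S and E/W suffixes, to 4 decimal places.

64.6667° N, 126.9167° W

Field C=2, P=15: +2·20° lon, +15·10° lat → SW at lon -140°, lat 60°.
Square 6, 4: +6·2° lon, +4·1° lat → SW at lon -128°, lat 64°.
Subsquare n=13, q=16: +13·0.0833333° lon, +16·0.0416667° lat → SW at lon -126.917°, lat 64.6667°.
latitude 64.6667° N, longitude 126.9167° W.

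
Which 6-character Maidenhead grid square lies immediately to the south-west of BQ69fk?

BQ69ej

Longitude subsquare f = 5; −1 → 4 = e.
Latitude subsquare k = 10; −1 → 9 = j.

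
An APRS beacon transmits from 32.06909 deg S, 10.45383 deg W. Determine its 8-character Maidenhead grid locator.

Shift to the Maidenhead origin (180°W, 90°S): lon 169.54617, lat 57.93091.
Field: lon ⌊169.54617/20⌋ = 8 → I; lat ⌊57.93091/10⌋ = 5 → F.
Square: lon ⌊9.54617/2⌋ = 4; lat ⌊7.93091/1⌋ = 7.
Subsquare: lon ⌊1.54617/0.0833333⌋ = 18 → s; lat ⌊0.93091/0.0416667⌋ = 22 → w.
Extended square: lon ⌊0.04617/0.00833333⌋ = 5; lat ⌊0.01424/0.00416667⌋ = 3.

IF47sw53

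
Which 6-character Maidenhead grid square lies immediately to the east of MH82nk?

MH82ok

Longitude subsquare n = 13; +1 → 14 = o.
The latitude characters are unchanged.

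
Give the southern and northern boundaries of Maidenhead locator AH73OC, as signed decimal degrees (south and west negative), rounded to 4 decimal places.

-16.9167, -16.8750

Field A=0, H=7: +0·20° lon, +7·10° lat → SW at lon -180°, lat -20°.
Square 7, 3: +7·2° lon, +3·1° lat → SW at lon -166°, lat -17°.
Subsquare o=14, c=2: +14·0.0833333° lon, +2·0.0416667° lat → SW at lon -164.833°, lat -16.9167°.
Cell spans 0.0833333° lon × 0.0416667° lat.
south -16.9167, north -16.8750.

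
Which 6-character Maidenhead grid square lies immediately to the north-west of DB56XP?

DB56wq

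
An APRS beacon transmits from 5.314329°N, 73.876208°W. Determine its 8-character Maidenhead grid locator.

Add 180° to longitude and 90° to latitude: 106.12379, 95.31433.
Field: 106.12379/20 → 5 → F, 95.31433/10 → 9 → J; chars FJ.
Square: 6.12379/2 → 3, 5.31433/1 → 5; chars 35.
Subsquare: 0.12379/0.0833333 → 1 → b, 0.31433/0.0416667 → 7 → h; chars bh.
Extended square: 0.04046/0.00833333 → 4, 0.02266/0.00416667 → 5; chars 45.

FJ35bh45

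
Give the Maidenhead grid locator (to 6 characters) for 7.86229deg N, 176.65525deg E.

RJ87hu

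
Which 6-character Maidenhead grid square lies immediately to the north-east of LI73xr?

Longitude subsquare x = 23; +1 → 24, wraps to 0 = a, carry into square.
Longitude square 7; +1 → 8.
Latitude subsquare r = 17; +1 → 18 = s.

LI83as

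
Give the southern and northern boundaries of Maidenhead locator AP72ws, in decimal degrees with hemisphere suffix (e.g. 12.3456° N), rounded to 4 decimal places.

62.7500° N, 62.7917° N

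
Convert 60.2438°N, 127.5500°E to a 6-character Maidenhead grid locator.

Shift to the Maidenhead origin (180°W, 90°S): lon 307.5500, lat 150.2438.
Field: 307.5500/20 → 15 → P, 150.2438/10 → 15 → P; chars PP.
Square: 7.5500/2 → 3, 0.2438/1 → 0; chars 30.
Subsquare: 1.5500/0.0833333 → 18 → s, 0.2438/0.0416667 → 5 → f; chars sf.

PP30sf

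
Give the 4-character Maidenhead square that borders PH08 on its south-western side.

OH97

Longitude square 0; −1 → -1, wraps to 9, carry into field.
Longitude field P = 15; −1 → 14 = O.
Latitude square 8; −1 → 7.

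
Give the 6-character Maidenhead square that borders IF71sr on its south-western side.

Longitude subsquare s = 18; −1 → 17 = r.
Latitude subsquare r = 17; −1 → 16 = q.

IF71rq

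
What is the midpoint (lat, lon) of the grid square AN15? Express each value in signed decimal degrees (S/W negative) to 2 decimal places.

45.50, -177.00

Field A=0, N=13: +0·20° lon, +13·10° lat → SW at lon -180°, lat 40°.
Square 1, 5: +1·2° lon, +5·1° lat → SW at lon -178°, lat 45°.
Cell spans 2° lon × 1° lat. Centre is SW corner plus half of each.
latitude 45.50, longitude -177.00.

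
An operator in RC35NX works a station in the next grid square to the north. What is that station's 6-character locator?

Latitude subsquare x = 23; +1 → 24, wraps to 0 = a, carry into square.
Latitude square 5; +1 → 6.
The longitude characters are unchanged.

RC36na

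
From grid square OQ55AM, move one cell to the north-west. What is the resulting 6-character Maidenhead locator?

Longitude subsquare a = 0; −1 → -1, wraps to 23 = x, carry into square.
Longitude square 5; −1 → 4.
Latitude subsquare m = 12; +1 → 13 = n.

OQ45xn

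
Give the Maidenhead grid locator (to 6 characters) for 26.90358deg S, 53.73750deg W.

GG33dc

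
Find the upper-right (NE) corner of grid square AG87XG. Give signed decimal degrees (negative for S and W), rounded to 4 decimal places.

Field A=0, G=6: +0·20° lon, +6·10° lat → SW at lon -180°, lat -30°.
Square 8, 7: +8·2° lon, +7·1° lat → SW at lon -164°, lat -23°.
Subsquare x=23, g=6: +23·0.0833333° lon, +6·0.0416667° lat → SW at lon -162.083°, lat -22.75°.
Cell spans 0.0833333° lon × 0.0416667° lat. NE corner is SW corner plus one full cell.
latitude -22.7083, longitude -162.0000.

-22.7083, -162.0000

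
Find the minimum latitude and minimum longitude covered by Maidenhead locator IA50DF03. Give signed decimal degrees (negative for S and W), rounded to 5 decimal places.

-89.77917, -9.75000

Field I=8, A=0: +8·20° lon, +0·10° lat → SW at lon -20°, lat -90°.
Square 5, 0: +5·2° lon, +0·1° lat → SW at lon -10°, lat -90°.
Subsquare d=3, f=5: +3·0.0833333° lon, +5·0.0416667° lat → SW at lon -9.75°, lat -89.7917°.
Extended square 0, 3: +0·0.00833333° lon, +3·0.00416667° lat → SW at lon -9.75°, lat -89.7792°.
latitude -89.77917, longitude -9.75000.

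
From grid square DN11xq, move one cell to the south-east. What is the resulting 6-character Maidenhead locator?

DN21ap

Longitude subsquare x = 23; +1 → 24, wraps to 0 = a, carry into square.
Longitude square 1; +1 → 2.
Latitude subsquare q = 16; −1 → 15 = p.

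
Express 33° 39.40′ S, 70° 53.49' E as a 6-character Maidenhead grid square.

MF56ki

Offset from 180°W / 90°S: lon 250.8915°, lat 56.3433°.
Field: 250.8915/20 → 12 → M, 56.3433/10 → 5 → F; chars MF.
Square: 10.8915/2 → 5, 6.3433/1 → 6; chars 56.
Subsquare: 0.8915/0.0833333 → 10 → k, 0.3433/0.0416667 → 8 → i; chars ki.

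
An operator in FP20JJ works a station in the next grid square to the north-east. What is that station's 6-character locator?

Longitude subsquare j = 9; +1 → 10 = k.
Latitude subsquare j = 9; +1 → 10 = k.

FP20kk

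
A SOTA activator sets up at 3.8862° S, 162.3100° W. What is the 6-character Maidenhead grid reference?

Offset from 180°W / 90°S: lon 17.6900°, lat 86.1138°.
Field: 17.6900/20 → 0 → A, 86.1138/10 → 8 → I; chars AI.
Square: 17.6900/2 → 8, 6.1138/1 → 6; chars 86.
Subsquare: 1.6900/0.0833333 → 20 → u, 0.1138/0.0416667 → 2 → c; chars uc.

AI86uc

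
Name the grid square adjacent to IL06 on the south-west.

Longitude square 0; −1 → -1, wraps to 9, carry into field.
Longitude field I = 8; −1 → 7 = H.
Latitude square 6; −1 → 5.

HL95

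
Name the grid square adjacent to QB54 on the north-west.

QB45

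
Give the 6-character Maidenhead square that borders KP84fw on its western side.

Longitude subsquare f = 5; −1 → 4 = e.
The latitude characters are unchanged.

KP84ew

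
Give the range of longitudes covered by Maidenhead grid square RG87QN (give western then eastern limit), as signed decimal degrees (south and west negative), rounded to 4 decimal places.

Field R=17, G=6: +17·20° lon, +6·10° lat → SW at lon 160°, lat -30°.
Square 8, 7: +8·2° lon, +7·1° lat → SW at lon 176°, lat -23°.
Subsquare q=16, n=13: +16·0.0833333° lon, +13·0.0416667° lat → SW at lon 177.333°, lat -22.4583°.
Cell spans 0.0833333° lon × 0.0416667° lat.
west 177.3333, east 177.4167.

177.3333, 177.4167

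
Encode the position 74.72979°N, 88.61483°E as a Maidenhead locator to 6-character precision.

NQ44hr

Shift to the Maidenhead origin (180°W, 90°S): lon 268.6148, lat 164.7298.
Field (20°×10°, letters A–R): lon ⌊268.6148/20⌋ = 13 → N; lat ⌊164.7298/10⌋ = 16 → Q.
Square (2°×1°, digits 0–9): lon ⌊8.6148/2⌋ = 4; lat ⌊4.7298/1⌋ = 4.
Subsquare (5′×2.5′, letters a–x): lon ⌊0.6148/0.0833333⌋ = 7 → h; lat ⌊0.7298/0.0416667⌋ = 17 → r.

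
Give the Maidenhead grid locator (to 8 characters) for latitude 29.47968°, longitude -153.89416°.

BL39bl25

Add 180° to longitude and 90° to latitude: 26.10584, 119.47968.
Field (20°×10°, letters A–R): 26.10584/20 → 1 → B, 119.47968/10 → 11 → L; chars BL.
Square (2°×1°, digits 0–9): 6.10584/2 → 3, 9.47968/1 → 9; chars 39.
Subsquare (5′×2.5′, letters a–x): 0.10584/0.0833333 → 1 → b, 0.47968/0.0416667 → 11 → l; chars bl.
Extended square (30″×15″, digits 0–9): 0.02251/0.00833333 → 2, 0.02135/0.00416667 → 5; chars 25.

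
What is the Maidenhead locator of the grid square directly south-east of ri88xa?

RI97ax

Longitude subsquare x = 23; +1 → 24, wraps to 0 = a, carry into square.
Longitude square 8; +1 → 9.
Latitude subsquare a = 0; −1 → -1, wraps to 23 = x, carry into square.
Latitude square 8; −1 → 7.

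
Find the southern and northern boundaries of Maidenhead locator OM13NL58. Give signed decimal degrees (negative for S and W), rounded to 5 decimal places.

33.49167, 33.49583

Field O=14, M=12: +14·20° lon, +12·10° lat → SW at lon 100°, lat 30°.
Square 1, 3: +1·2° lon, +3·1° lat → SW at lon 102°, lat 33°.
Subsquare n=13, l=11: +13·0.0833333° lon, +11·0.0416667° lat → SW at lon 103.083°, lat 33.4583°.
Extended square 5, 8: +5·0.00833333° lon, +8·0.00416667° lat → SW at lon 103.125°, lat 33.4917°.
Cell spans 0.00833333° lon × 0.00416667° lat.
south 33.49167, north 33.49583.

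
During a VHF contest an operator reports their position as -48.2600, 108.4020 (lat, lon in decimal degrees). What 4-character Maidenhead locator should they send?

OE41

Offset from 180°W / 90°S: lon 288.40°, lat 41.74°.
Field: 288.40/20 → 14 → O, 41.74/10 → 4 → E; chars OE.
Square: 8.40/2 → 4, 1.74/1 → 1; chars 41.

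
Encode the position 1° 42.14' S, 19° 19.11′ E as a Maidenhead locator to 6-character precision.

JI98ph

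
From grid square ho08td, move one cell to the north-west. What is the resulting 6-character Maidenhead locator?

HO08se

Longitude subsquare t = 19; −1 → 18 = s.
Latitude subsquare d = 3; +1 → 4 = e.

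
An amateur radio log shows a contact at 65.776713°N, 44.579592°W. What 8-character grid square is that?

GP75rs06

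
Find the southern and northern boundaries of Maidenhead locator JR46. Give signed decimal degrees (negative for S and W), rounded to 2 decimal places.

86.00, 87.00

Field J=9, R=17: +9·20° lon, +17·10° lat → SW at lon 0°, lat 80°.
Square 4, 6: +4·2° lon, +6·1° lat → SW at lon 8°, lat 86°.
Cell spans 2° lon × 1° lat.
south 86.00, north 87.00.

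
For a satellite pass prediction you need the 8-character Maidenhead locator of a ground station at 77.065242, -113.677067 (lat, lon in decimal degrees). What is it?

Add 180° to longitude and 90° to latitude: 66.32293, 167.06524.
Field: 66.32293/20 → 3 → D, 167.06524/10 → 16 → Q; chars DQ.
Square: 6.32293/2 → 3, 7.06524/1 → 7; chars 37.
Subsquare: 0.32293/0.0833333 → 3 → d, 0.06524/0.0416667 → 1 → b; chars db.
Extended square: 0.07293/0.00833333 → 8, 0.02358/0.00416667 → 5; chars 85.

DQ37db85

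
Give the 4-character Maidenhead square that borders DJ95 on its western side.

DJ85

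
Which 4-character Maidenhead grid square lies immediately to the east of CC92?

Longitude square 9; +1 → 10, wraps to 0, carry into field.
Longitude field C = 2; +1 → 3 = D.
The latitude characters are unchanged.

DC02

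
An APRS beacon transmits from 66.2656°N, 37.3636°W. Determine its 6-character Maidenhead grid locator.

Add 180° to longitude and 90° to latitude: 142.6364, 156.2656.
Field: 142.6364/20 → 7 → H, 156.2656/10 → 15 → P; chars HP.
Square: 2.6364/2 → 1, 6.2656/1 → 6; chars 16.
Subsquare: 0.6364/0.0833333 → 7 → h, 0.2656/0.0416667 → 6 → g; chars hg.

HP16hg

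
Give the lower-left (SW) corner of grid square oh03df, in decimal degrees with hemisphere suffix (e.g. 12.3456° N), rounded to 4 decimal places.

16.7917° S, 100.2500° E

Field O=14, H=7: +14·20° lon, +7·10° lat → SW at lon 100°, lat -20°.
Square 0, 3: +0·2° lon, +3·1° lat → SW at lon 100°, lat -17°.
Subsquare d=3, f=5: +3·0.0833333° lon, +5·0.0416667° lat → SW at lon 100.25°, lat -16.7917°.
latitude 16.7917° S, longitude 100.2500° E.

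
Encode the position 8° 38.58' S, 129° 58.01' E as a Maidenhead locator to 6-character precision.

PI41xi

Add 180° to longitude and 90° to latitude: 309.9668, 81.3570.
Field (20°×10°, letters A–R): 309.9668/20 → 15 → P, 81.3570/10 → 8 → I; chars PI.
Square (2°×1°, digits 0–9): 9.9668/2 → 4, 1.3570/1 → 1; chars 41.
Subsquare (5′×2.5′, letters a–x): 1.9668/0.0833333 → 23 → x, 0.3570/0.0416667 → 8 → i; chars xi.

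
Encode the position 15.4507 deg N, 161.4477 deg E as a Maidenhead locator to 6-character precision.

RK05rk

Offset from 180°W / 90°S: lon 341.4477°, lat 105.4507°.
Field: 341.4477/20 → 17 → R, 105.4507/10 → 10 → K; chars RK.
Square: 1.4477/2 → 0, 5.4507/1 → 5; chars 05.
Subsquare: 1.4477/0.0833333 → 17 → r, 0.4507/0.0416667 → 10 → k; chars rk.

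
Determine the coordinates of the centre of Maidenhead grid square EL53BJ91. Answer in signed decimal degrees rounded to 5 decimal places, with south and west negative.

23.38125, -89.83750

Field E=4, L=11: +4·20° lon, +11·10° lat → SW at lon -100°, lat 20°.
Square 5, 3: +5·2° lon, +3·1° lat → SW at lon -90°, lat 23°.
Subsquare b=1, j=9: +1·0.0833333° lon, +9·0.0416667° lat → SW at lon -89.9167°, lat 23.375°.
Extended square 9, 1: +9·0.00833333° lon, +1·0.00416667° lat → SW at lon -89.8417°, lat 23.3792°.
Cell spans 0.00833333° lon × 0.00416667° lat. Centre is SW corner plus half of each.
latitude 23.38125, longitude -89.83750.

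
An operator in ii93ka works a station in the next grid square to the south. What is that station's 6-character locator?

Latitude subsquare a = 0; −1 → -1, wraps to 23 = x, carry into square.
Latitude square 3; −1 → 2.
The longitude characters are unchanged.

II92kx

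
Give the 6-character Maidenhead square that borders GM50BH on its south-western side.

GM50ag

Longitude subsquare b = 1; −1 → 0 = a.
Latitude subsquare h = 7; −1 → 6 = g.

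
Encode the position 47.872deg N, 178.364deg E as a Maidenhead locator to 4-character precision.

RN97

Add 180° to longitude and 90° to latitude: 358.36, 137.87.
Field (20°×10°, letters A–R): 358.36/20 → 17 → R, 137.87/10 → 13 → N; chars RN.
Square (2°×1°, digits 0–9): 18.36/2 → 9, 7.87/1 → 7; chars 97.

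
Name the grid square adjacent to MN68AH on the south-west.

MN58xg

Longitude subsquare a = 0; −1 → -1, wraps to 23 = x, carry into square.
Longitude square 6; −1 → 5.
Latitude subsquare h = 7; −1 → 6 = g.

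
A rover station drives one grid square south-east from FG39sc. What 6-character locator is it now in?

Longitude subsquare s = 18; +1 → 19 = t.
Latitude subsquare c = 2; −1 → 1 = b.

FG39tb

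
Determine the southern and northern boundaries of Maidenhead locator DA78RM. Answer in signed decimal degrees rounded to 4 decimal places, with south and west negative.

-81.5000, -81.4583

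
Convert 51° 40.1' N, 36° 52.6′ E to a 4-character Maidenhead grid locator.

Offset from 180°W / 90°S: lon 216.88°, lat 141.67°.
Field (20°×10°, letters A–R): 216.88/20 → 10 → K, 141.67/10 → 14 → O; chars KO.
Square (2°×1°, digits 0–9): 16.88/2 → 8, 1.67/1 → 1; chars 81.

KO81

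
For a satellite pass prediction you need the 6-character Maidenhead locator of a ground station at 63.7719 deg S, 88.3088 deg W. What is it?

EC56uf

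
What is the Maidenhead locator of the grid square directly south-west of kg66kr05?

KG66jr94

Longitude extended square 0; −1 → -1, wraps to 9, carry into subsquare.
Longitude subsquare k = 10; −1 → 9 = j.
Latitude extended square 5; −1 → 4.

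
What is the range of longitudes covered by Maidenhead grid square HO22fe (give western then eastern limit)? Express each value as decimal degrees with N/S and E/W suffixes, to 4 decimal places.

35.5833° W, 35.5000° W

Field H=7, O=14: +7·20° lon, +14·10° lat → SW at lon -40°, lat 50°.
Square 2, 2: +2·2° lon, +2·1° lat → SW at lon -36°, lat 52°.
Subsquare f=5, e=4: +5·0.0833333° lon, +4·0.0416667° lat → SW at lon -35.5833°, lat 52.1667°.
Cell spans 0.0833333° lon × 0.0416667° lat.
west 35.5833° W, east 35.5000° W.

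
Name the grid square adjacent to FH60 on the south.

Latitude square 0; −1 → -1, wraps to 9, carry into field.
Latitude field H = 7; −1 → 6 = G.
The longitude characters are unchanged.

FG69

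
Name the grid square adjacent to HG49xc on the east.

Longitude subsquare x = 23; +1 → 24, wraps to 0 = a, carry into square.
Longitude square 4; +1 → 5.
The latitude characters are unchanged.

HG59ac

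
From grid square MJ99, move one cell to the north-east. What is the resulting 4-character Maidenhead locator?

Longitude square 9; +1 → 10, wraps to 0, carry into field.
Longitude field M = 12; +1 → 13 = N.
Latitude square 9; +1 → 10, wraps to 0, carry into field.
Latitude field J = 9; +1 → 10 = K.

NK00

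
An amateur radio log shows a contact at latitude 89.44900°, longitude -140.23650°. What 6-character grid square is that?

BR99vk

Shift to the Maidenhead origin (180°W, 90°S): lon 39.7635, lat 179.4490.
Field: 39.7635/20 → 1 → B, 179.4490/10 → 17 → R; chars BR.
Square: 19.7635/2 → 9, 9.4490/1 → 9; chars 99.
Subsquare: 1.7635/0.0833333 → 21 → v, 0.4490/0.0416667 → 10 → k; chars vk.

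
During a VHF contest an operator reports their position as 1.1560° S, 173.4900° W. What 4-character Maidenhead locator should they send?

Add 180° to longitude and 90° to latitude: 6.51, 88.84.
Field (20°×10°, letters A–R): lon ⌊6.51/20⌋ = 0 → A; lat ⌊88.84/10⌋ = 8 → I.
Square (2°×1°, digits 0–9): lon ⌊6.51/2⌋ = 3; lat ⌊8.84/1⌋ = 8.

AI38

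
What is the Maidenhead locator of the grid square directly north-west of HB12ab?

HB02xc

Longitude subsquare a = 0; −1 → -1, wraps to 23 = x, carry into square.
Longitude square 1; −1 → 0.
Latitude subsquare b = 1; +1 → 2 = c.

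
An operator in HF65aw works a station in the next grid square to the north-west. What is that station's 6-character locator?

HF55xx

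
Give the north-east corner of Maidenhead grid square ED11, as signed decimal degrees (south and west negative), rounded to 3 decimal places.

Field E=4, D=3: +4·20° lon, +3·10° lat → SW at lon -100°, lat -60°.
Square 1, 1: +1·2° lon, +1·1° lat → SW at lon -98°, lat -59°.
Cell spans 2° lon × 1° lat. NE corner is SW corner plus one full cell.
latitude -58.000, longitude -96.000.

-58.000, -96.000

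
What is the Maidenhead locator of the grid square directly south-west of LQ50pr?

Longitude subsquare p = 15; −1 → 14 = o.
Latitude subsquare r = 17; −1 → 16 = q.

LQ50oq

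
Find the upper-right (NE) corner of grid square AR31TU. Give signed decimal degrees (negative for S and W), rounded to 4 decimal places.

Field A=0, R=17: +0·20° lon, +17·10° lat → SW at lon -180°, lat 80°.
Square 3, 1: +3·2° lon, +1·1° lat → SW at lon -174°, lat 81°.
Subsquare t=19, u=20: +19·0.0833333° lon, +20·0.0416667° lat → SW at lon -172.417°, lat 81.8333°.
Cell spans 0.0833333° lon × 0.0416667° lat. NE corner is SW corner plus one full cell.
latitude 81.8750, longitude -172.3333.

81.8750, -172.3333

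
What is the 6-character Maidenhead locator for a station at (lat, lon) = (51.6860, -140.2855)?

Offset from 180°W / 90°S: lon 39.7145°, lat 141.6860°.
Field: 39.7145/20 → 1 → B, 141.6860/10 → 14 → O; chars BO.
Square: 19.7145/2 → 9, 1.6860/1 → 1; chars 91.
Subsquare: 1.7145/0.0833333 → 20 → u, 0.6860/0.0416667 → 16 → q; chars uq.

BO91uq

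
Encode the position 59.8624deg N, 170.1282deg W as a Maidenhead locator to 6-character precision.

AO49wu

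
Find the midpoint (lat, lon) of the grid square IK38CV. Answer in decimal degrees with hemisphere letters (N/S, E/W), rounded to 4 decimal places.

Field I=8, K=10: +8·20° lon, +10·10° lat → SW at lon -20°, lat 10°.
Square 3, 8: +3·2° lon, +8·1° lat → SW at lon -14°, lat 18°.
Subsquare c=2, v=21: +2·0.0833333° lon, +21·0.0416667° lat → SW at lon -13.8333°, lat 18.875°.
Cell spans 0.0833333° lon × 0.0416667° lat. Centre is SW corner plus half of each.
latitude 18.8958° N, longitude 13.7917° W.

18.8958° N, 13.7917° W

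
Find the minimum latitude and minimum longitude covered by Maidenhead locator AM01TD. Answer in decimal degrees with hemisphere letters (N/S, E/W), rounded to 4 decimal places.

Field A=0, M=12: +0·20° lon, +12·10° lat → SW at lon -180°, lat 30°.
Square 0, 1: +0·2° lon, +1·1° lat → SW at lon -180°, lat 31°.
Subsquare t=19, d=3: +19·0.0833333° lon, +3·0.0416667° lat → SW at lon -178.417°, lat 31.125°.
latitude 31.1250° N, longitude 178.4167° W.

31.1250° N, 178.4167° W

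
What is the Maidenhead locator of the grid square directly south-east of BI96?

Longitude square 9; +1 → 10, wraps to 0, carry into field.
Longitude field B = 1; +1 → 2 = C.
Latitude square 6; −1 → 5.

CI05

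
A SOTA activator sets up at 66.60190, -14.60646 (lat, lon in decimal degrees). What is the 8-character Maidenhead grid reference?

IP26qo74

Add 180° to longitude and 90° to latitude: 165.39354, 156.60190.
Field: lon ⌊165.39354/20⌋ = 8 → I; lat ⌊156.60190/10⌋ = 15 → P.
Square: lon ⌊5.39354/2⌋ = 2; lat ⌊6.60190/1⌋ = 6.
Subsquare: lon ⌊1.39354/0.0833333⌋ = 16 → q; lat ⌊0.60190/0.0416667⌋ = 14 → o.
Extended square: lon ⌊0.06021/0.00833333⌋ = 7; lat ⌊0.01857/0.00416667⌋ = 4.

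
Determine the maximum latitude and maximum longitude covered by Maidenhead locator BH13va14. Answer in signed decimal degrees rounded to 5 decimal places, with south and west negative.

Field B=1, H=7: +1·20° lon, +7·10° lat → SW at lon -160°, lat -20°.
Square 1, 3: +1·2° lon, +3·1° lat → SW at lon -158°, lat -17°.
Subsquare v=21, a=0: +21·0.0833333° lon, +0·0.0416667° lat → SW at lon -156.25°, lat -17°.
Extended square 1, 4: +1·0.00833333° lon, +4·0.00416667° lat → SW at lon -156.242°, lat -16.9833°.
Cell spans 0.00833333° lon × 0.00416667° lat. NE corner is SW corner plus one full cell.
latitude -16.97917, longitude -156.23333.

-16.97917, -156.23333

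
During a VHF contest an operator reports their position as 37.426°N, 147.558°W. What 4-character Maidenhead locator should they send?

Offset from 180°W / 90°S: lon 32.44°, lat 127.43°.
Field (20°×10°, letters A–R): 32.44/20 → 1 → B, 127.43/10 → 12 → M; chars BM.
Square (2°×1°, digits 0–9): 12.44/2 → 6, 7.43/1 → 7; chars 67.

BM67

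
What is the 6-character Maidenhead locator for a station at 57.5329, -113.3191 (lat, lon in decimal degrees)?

Add 180° to longitude and 90° to latitude: 66.6809, 147.5329.
Field: lon ⌊66.6809/20⌋ = 3 → D; lat ⌊147.5329/10⌋ = 14 → O.
Square: lon ⌊6.6809/2⌋ = 3; lat ⌊7.5329/1⌋ = 7.
Subsquare: lon ⌊0.6809/0.0833333⌋ = 8 → i; lat ⌊0.5329/0.0416667⌋ = 12 → m.

DO37im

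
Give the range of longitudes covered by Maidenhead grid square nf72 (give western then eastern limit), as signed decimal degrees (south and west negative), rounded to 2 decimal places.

Field N=13, F=5: +13·20° lon, +5·10° lat → SW at lon 80°, lat -40°.
Square 7, 2: +7·2° lon, +2·1° lat → SW at lon 94°, lat -38°.
Cell spans 2° lon × 1° lat.
west 94.00, east 96.00.

94.00, 96.00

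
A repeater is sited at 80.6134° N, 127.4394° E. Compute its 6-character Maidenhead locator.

PR30ro

Add 180° to longitude and 90° to latitude: 307.4394, 170.6134.
Field (20°×10°, letters A–R): lon ⌊307.4394/20⌋ = 15 → P; lat ⌊170.6134/10⌋ = 17 → R.
Square (2°×1°, digits 0–9): lon ⌊7.4394/2⌋ = 3; lat ⌊0.6134/1⌋ = 0.
Subsquare (5′×2.5′, letters a–x): lon ⌊1.4394/0.0833333⌋ = 17 → r; lat ⌊0.6134/0.0416667⌋ = 14 → o.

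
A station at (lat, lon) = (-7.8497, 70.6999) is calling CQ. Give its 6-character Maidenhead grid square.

Offset from 180°W / 90°S: lon 250.6999°, lat 82.1503°.
Field: lon ⌊250.6999/20⌋ = 12 → M; lat ⌊82.1503/10⌋ = 8 → I.
Square: lon ⌊10.6999/2⌋ = 5; lat ⌊2.1503/1⌋ = 2.
Subsquare: lon ⌊0.6999/0.0833333⌋ = 8 → i; lat ⌊0.1503/0.0416667⌋ = 3 → d.

MI52id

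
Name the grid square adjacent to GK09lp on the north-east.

GK09mq

Longitude subsquare l = 11; +1 → 12 = m.
Latitude subsquare p = 15; +1 → 16 = q.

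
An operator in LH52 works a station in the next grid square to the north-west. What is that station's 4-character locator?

LH43

Longitude square 5; −1 → 4.
Latitude square 2; +1 → 3.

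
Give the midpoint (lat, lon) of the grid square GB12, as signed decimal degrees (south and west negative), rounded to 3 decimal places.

-77.500, -57.000

Field G=6, B=1: +6·20° lon, +1·10° lat → SW at lon -60°, lat -80°.
Square 1, 2: +1·2° lon, +2·1° lat → SW at lon -58°, lat -78°.
Cell spans 2° lon × 1° lat. Centre is SW corner plus half of each.
latitude -77.500, longitude -57.000.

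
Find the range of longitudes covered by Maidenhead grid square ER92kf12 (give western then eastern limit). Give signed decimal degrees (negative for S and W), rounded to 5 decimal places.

Field E=4, R=17: +4·20° lon, +17·10° lat → SW at lon -100°, lat 80°.
Square 9, 2: +9·2° lon, +2·1° lat → SW at lon -82°, lat 82°.
Subsquare k=10, f=5: +10·0.0833333° lon, +5·0.0416667° lat → SW at lon -81.1667°, lat 82.2083°.
Extended square 1, 2: +1·0.00833333° lon, +2·0.00416667° lat → SW at lon -81.1583°, lat 82.2167°.
Cell spans 0.00833333° lon × 0.00416667° lat.
west -81.15833, east -81.15000.

-81.15833, -81.15000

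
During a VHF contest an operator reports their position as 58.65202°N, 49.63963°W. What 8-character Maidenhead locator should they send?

Add 180° to longitude and 90° to latitude: 130.36037, 148.65202.
Field: 130.36037/20 → 6 → G, 148.65202/10 → 14 → O; chars GO.
Square: 10.36037/2 → 5, 8.65202/1 → 8; chars 58.
Subsquare: 0.36037/0.0833333 → 4 → e, 0.65202/0.0416667 → 15 → p; chars ep.
Extended square: 0.02704/0.00833333 → 3, 0.02702/0.00416667 → 6; chars 36.

GO58ep36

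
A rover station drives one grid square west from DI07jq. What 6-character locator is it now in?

Longitude subsquare j = 9; −1 → 8 = i.
The latitude characters are unchanged.

DI07iq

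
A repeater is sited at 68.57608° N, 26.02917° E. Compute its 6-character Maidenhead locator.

KP38an

Shift to the Maidenhead origin (180°W, 90°S): lon 206.0292, lat 158.5761.
Field: 206.0292/20 → 10 → K, 158.5761/10 → 15 → P; chars KP.
Square: 6.0292/2 → 3, 8.5761/1 → 8; chars 38.
Subsquare: 0.0292/0.0833333 → 0 → a, 0.5761/0.0416667 → 13 → n; chars an.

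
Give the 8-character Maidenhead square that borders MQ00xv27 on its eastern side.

Longitude extended square 2; +1 → 3.
The latitude characters are unchanged.

MQ00xv37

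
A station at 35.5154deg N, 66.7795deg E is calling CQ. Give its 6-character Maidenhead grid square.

MM35jm

Shift to the Maidenhead origin (180°W, 90°S): lon 246.7795, lat 125.5154.
Field: lon ⌊246.7795/20⌋ = 12 → M; lat ⌊125.5154/10⌋ = 12 → M.
Square: lon ⌊6.7795/2⌋ = 3; lat ⌊5.5154/1⌋ = 5.
Subsquare: lon ⌊0.7795/0.0833333⌋ = 9 → j; lat ⌊0.5154/0.0416667⌋ = 12 → m.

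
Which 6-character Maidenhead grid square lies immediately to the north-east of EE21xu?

Longitude subsquare x = 23; +1 → 24, wraps to 0 = a, carry into square.
Longitude square 2; +1 → 3.
Latitude subsquare u = 20; +1 → 21 = v.

EE31av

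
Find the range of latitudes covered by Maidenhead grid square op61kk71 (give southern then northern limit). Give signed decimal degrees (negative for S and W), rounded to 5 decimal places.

Field O=14, P=15: +14·20° lon, +15·10° lat → SW at lon 100°, lat 60°.
Square 6, 1: +6·2° lon, +1·1° lat → SW at lon 112°, lat 61°.
Subsquare k=10, k=10: +10·0.0833333° lon, +10·0.0416667° lat → SW at lon 112.833°, lat 61.4167°.
Extended square 7, 1: +7·0.00833333° lon, +1·0.00416667° lat → SW at lon 112.892°, lat 61.4208°.
Cell spans 0.00833333° lon × 0.00416667° lat.
south 61.42083, north 61.42500.

61.42083, 61.42500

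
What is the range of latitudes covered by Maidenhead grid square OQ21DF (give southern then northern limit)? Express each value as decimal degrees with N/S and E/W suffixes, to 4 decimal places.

71.2083° N, 71.2500° N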